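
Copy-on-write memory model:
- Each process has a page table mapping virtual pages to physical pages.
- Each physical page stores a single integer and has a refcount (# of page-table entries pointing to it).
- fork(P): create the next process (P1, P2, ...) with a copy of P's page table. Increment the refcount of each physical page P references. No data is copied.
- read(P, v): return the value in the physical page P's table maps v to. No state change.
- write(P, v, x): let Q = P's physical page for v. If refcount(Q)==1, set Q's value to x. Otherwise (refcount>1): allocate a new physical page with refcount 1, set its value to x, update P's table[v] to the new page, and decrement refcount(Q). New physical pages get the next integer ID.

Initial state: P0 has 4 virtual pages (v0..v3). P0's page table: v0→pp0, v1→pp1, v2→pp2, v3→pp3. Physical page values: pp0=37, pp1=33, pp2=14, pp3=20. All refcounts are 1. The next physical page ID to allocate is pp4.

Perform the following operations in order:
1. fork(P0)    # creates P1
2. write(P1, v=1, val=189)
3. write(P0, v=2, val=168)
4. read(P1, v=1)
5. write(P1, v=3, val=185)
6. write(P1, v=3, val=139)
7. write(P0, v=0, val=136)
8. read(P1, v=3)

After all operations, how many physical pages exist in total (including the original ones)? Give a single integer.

Answer: 8

Derivation:
Op 1: fork(P0) -> P1. 4 ppages; refcounts: pp0:2 pp1:2 pp2:2 pp3:2
Op 2: write(P1, v1, 189). refcount(pp1)=2>1 -> COPY to pp4. 5 ppages; refcounts: pp0:2 pp1:1 pp2:2 pp3:2 pp4:1
Op 3: write(P0, v2, 168). refcount(pp2)=2>1 -> COPY to pp5. 6 ppages; refcounts: pp0:2 pp1:1 pp2:1 pp3:2 pp4:1 pp5:1
Op 4: read(P1, v1) -> 189. No state change.
Op 5: write(P1, v3, 185). refcount(pp3)=2>1 -> COPY to pp6. 7 ppages; refcounts: pp0:2 pp1:1 pp2:1 pp3:1 pp4:1 pp5:1 pp6:1
Op 6: write(P1, v3, 139). refcount(pp6)=1 -> write in place. 7 ppages; refcounts: pp0:2 pp1:1 pp2:1 pp3:1 pp4:1 pp5:1 pp6:1
Op 7: write(P0, v0, 136). refcount(pp0)=2>1 -> COPY to pp7. 8 ppages; refcounts: pp0:1 pp1:1 pp2:1 pp3:1 pp4:1 pp5:1 pp6:1 pp7:1
Op 8: read(P1, v3) -> 139. No state change.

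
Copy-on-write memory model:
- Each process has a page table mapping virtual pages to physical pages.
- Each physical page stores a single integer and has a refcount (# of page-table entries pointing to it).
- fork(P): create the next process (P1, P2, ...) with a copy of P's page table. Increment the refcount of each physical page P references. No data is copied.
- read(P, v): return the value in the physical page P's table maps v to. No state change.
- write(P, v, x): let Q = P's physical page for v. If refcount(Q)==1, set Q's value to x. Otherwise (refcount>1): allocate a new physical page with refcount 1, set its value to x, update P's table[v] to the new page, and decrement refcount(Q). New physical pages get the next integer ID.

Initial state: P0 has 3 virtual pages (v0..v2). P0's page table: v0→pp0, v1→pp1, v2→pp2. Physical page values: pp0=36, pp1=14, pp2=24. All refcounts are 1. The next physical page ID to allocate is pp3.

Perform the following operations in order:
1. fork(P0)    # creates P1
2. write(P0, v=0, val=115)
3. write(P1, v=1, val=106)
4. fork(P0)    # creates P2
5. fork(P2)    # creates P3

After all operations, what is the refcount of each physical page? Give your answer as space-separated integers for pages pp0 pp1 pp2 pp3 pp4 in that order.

Answer: 1 3 4 3 1

Derivation:
Op 1: fork(P0) -> P1. 3 ppages; refcounts: pp0:2 pp1:2 pp2:2
Op 2: write(P0, v0, 115). refcount(pp0)=2>1 -> COPY to pp3. 4 ppages; refcounts: pp0:1 pp1:2 pp2:2 pp3:1
Op 3: write(P1, v1, 106). refcount(pp1)=2>1 -> COPY to pp4. 5 ppages; refcounts: pp0:1 pp1:1 pp2:2 pp3:1 pp4:1
Op 4: fork(P0) -> P2. 5 ppages; refcounts: pp0:1 pp1:2 pp2:3 pp3:2 pp4:1
Op 5: fork(P2) -> P3. 5 ppages; refcounts: pp0:1 pp1:3 pp2:4 pp3:3 pp4:1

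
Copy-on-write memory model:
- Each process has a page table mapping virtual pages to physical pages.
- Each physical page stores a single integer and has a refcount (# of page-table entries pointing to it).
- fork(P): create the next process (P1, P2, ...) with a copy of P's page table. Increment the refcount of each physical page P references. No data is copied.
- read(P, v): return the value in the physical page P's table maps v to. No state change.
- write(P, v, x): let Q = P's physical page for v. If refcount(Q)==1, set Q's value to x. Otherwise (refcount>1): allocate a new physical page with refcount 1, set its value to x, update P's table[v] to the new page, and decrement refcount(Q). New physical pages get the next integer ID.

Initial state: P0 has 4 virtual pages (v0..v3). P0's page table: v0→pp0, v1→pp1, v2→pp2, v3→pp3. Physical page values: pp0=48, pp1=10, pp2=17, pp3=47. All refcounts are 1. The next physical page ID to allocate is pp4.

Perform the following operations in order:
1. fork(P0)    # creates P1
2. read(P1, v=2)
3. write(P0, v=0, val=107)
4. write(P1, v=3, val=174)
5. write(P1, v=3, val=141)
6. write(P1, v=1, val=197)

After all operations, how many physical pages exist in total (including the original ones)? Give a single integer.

Answer: 7

Derivation:
Op 1: fork(P0) -> P1. 4 ppages; refcounts: pp0:2 pp1:2 pp2:2 pp3:2
Op 2: read(P1, v2) -> 17. No state change.
Op 3: write(P0, v0, 107). refcount(pp0)=2>1 -> COPY to pp4. 5 ppages; refcounts: pp0:1 pp1:2 pp2:2 pp3:2 pp4:1
Op 4: write(P1, v3, 174). refcount(pp3)=2>1 -> COPY to pp5. 6 ppages; refcounts: pp0:1 pp1:2 pp2:2 pp3:1 pp4:1 pp5:1
Op 5: write(P1, v3, 141). refcount(pp5)=1 -> write in place. 6 ppages; refcounts: pp0:1 pp1:2 pp2:2 pp3:1 pp4:1 pp5:1
Op 6: write(P1, v1, 197). refcount(pp1)=2>1 -> COPY to pp6. 7 ppages; refcounts: pp0:1 pp1:1 pp2:2 pp3:1 pp4:1 pp5:1 pp6:1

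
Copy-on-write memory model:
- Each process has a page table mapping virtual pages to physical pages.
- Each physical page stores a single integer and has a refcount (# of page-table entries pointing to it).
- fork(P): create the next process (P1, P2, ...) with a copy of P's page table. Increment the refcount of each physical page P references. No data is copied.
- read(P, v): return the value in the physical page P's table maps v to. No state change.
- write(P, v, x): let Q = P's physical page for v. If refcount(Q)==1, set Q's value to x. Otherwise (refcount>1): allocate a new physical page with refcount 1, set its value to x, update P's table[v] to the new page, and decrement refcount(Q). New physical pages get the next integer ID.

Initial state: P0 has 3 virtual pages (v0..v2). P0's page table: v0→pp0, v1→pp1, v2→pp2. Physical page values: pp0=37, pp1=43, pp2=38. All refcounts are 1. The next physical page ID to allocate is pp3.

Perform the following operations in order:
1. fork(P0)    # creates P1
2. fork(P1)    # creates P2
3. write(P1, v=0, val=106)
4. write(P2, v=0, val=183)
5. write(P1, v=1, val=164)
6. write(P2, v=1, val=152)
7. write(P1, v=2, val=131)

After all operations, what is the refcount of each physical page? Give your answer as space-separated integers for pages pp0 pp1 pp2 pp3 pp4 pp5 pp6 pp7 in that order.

Answer: 1 1 2 1 1 1 1 1

Derivation:
Op 1: fork(P0) -> P1. 3 ppages; refcounts: pp0:2 pp1:2 pp2:2
Op 2: fork(P1) -> P2. 3 ppages; refcounts: pp0:3 pp1:3 pp2:3
Op 3: write(P1, v0, 106). refcount(pp0)=3>1 -> COPY to pp3. 4 ppages; refcounts: pp0:2 pp1:3 pp2:3 pp3:1
Op 4: write(P2, v0, 183). refcount(pp0)=2>1 -> COPY to pp4. 5 ppages; refcounts: pp0:1 pp1:3 pp2:3 pp3:1 pp4:1
Op 5: write(P1, v1, 164). refcount(pp1)=3>1 -> COPY to pp5. 6 ppages; refcounts: pp0:1 pp1:2 pp2:3 pp3:1 pp4:1 pp5:1
Op 6: write(P2, v1, 152). refcount(pp1)=2>1 -> COPY to pp6. 7 ppages; refcounts: pp0:1 pp1:1 pp2:3 pp3:1 pp4:1 pp5:1 pp6:1
Op 7: write(P1, v2, 131). refcount(pp2)=3>1 -> COPY to pp7. 8 ppages; refcounts: pp0:1 pp1:1 pp2:2 pp3:1 pp4:1 pp5:1 pp6:1 pp7:1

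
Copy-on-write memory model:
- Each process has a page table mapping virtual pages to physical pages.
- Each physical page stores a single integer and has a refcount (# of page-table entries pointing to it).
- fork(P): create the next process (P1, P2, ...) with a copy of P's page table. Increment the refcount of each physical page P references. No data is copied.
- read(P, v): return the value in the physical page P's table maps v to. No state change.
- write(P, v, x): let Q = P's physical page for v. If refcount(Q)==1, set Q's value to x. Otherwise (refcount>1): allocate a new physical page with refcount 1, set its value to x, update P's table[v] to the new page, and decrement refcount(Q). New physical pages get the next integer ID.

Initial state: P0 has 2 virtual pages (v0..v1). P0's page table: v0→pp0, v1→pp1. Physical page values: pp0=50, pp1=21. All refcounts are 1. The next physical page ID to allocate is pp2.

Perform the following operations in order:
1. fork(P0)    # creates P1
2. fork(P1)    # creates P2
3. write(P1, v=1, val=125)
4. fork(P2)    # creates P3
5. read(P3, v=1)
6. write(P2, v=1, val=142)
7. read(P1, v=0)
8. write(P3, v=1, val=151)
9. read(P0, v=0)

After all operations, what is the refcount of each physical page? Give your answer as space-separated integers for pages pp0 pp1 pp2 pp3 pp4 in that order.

Op 1: fork(P0) -> P1. 2 ppages; refcounts: pp0:2 pp1:2
Op 2: fork(P1) -> P2. 2 ppages; refcounts: pp0:3 pp1:3
Op 3: write(P1, v1, 125). refcount(pp1)=3>1 -> COPY to pp2. 3 ppages; refcounts: pp0:3 pp1:2 pp2:1
Op 4: fork(P2) -> P3. 3 ppages; refcounts: pp0:4 pp1:3 pp2:1
Op 5: read(P3, v1) -> 21. No state change.
Op 6: write(P2, v1, 142). refcount(pp1)=3>1 -> COPY to pp3. 4 ppages; refcounts: pp0:4 pp1:2 pp2:1 pp3:1
Op 7: read(P1, v0) -> 50. No state change.
Op 8: write(P3, v1, 151). refcount(pp1)=2>1 -> COPY to pp4. 5 ppages; refcounts: pp0:4 pp1:1 pp2:1 pp3:1 pp4:1
Op 9: read(P0, v0) -> 50. No state change.

Answer: 4 1 1 1 1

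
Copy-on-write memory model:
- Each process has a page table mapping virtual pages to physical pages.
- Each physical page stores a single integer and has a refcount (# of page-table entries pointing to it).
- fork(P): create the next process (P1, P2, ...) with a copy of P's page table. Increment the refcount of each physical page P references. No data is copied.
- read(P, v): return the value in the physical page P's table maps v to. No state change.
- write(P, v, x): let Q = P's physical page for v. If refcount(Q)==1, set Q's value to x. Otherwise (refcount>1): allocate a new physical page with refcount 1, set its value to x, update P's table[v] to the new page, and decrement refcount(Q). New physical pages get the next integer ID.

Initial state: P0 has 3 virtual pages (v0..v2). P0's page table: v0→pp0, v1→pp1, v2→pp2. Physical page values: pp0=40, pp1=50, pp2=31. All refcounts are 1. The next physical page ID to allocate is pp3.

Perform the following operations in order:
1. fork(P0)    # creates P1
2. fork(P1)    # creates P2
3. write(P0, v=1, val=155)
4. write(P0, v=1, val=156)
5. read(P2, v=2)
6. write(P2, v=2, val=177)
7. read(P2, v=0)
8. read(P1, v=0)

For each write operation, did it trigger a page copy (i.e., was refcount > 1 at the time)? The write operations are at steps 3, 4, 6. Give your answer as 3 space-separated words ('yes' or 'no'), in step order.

Op 1: fork(P0) -> P1. 3 ppages; refcounts: pp0:2 pp1:2 pp2:2
Op 2: fork(P1) -> P2. 3 ppages; refcounts: pp0:3 pp1:3 pp2:3
Op 3: write(P0, v1, 155). refcount(pp1)=3>1 -> COPY to pp3. 4 ppages; refcounts: pp0:3 pp1:2 pp2:3 pp3:1
Op 4: write(P0, v1, 156). refcount(pp3)=1 -> write in place. 4 ppages; refcounts: pp0:3 pp1:2 pp2:3 pp3:1
Op 5: read(P2, v2) -> 31. No state change.
Op 6: write(P2, v2, 177). refcount(pp2)=3>1 -> COPY to pp4. 5 ppages; refcounts: pp0:3 pp1:2 pp2:2 pp3:1 pp4:1
Op 7: read(P2, v0) -> 40. No state change.
Op 8: read(P1, v0) -> 40. No state change.

yes no yes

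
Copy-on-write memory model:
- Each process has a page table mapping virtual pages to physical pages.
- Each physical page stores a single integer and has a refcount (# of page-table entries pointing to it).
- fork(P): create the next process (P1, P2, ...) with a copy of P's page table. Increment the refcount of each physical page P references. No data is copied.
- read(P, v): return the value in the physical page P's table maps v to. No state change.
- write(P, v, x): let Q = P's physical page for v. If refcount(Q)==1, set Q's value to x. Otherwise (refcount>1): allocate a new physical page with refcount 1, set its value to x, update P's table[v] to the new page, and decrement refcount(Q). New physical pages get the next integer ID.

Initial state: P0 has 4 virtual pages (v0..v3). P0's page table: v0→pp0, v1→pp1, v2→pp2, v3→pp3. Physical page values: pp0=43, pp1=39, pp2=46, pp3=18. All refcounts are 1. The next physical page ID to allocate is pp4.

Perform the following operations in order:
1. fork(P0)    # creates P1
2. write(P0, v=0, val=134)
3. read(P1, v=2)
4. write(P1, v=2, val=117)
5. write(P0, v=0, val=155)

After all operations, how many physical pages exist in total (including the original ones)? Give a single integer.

Op 1: fork(P0) -> P1. 4 ppages; refcounts: pp0:2 pp1:2 pp2:2 pp3:2
Op 2: write(P0, v0, 134). refcount(pp0)=2>1 -> COPY to pp4. 5 ppages; refcounts: pp0:1 pp1:2 pp2:2 pp3:2 pp4:1
Op 3: read(P1, v2) -> 46. No state change.
Op 4: write(P1, v2, 117). refcount(pp2)=2>1 -> COPY to pp5. 6 ppages; refcounts: pp0:1 pp1:2 pp2:1 pp3:2 pp4:1 pp5:1
Op 5: write(P0, v0, 155). refcount(pp4)=1 -> write in place. 6 ppages; refcounts: pp0:1 pp1:2 pp2:1 pp3:2 pp4:1 pp5:1

Answer: 6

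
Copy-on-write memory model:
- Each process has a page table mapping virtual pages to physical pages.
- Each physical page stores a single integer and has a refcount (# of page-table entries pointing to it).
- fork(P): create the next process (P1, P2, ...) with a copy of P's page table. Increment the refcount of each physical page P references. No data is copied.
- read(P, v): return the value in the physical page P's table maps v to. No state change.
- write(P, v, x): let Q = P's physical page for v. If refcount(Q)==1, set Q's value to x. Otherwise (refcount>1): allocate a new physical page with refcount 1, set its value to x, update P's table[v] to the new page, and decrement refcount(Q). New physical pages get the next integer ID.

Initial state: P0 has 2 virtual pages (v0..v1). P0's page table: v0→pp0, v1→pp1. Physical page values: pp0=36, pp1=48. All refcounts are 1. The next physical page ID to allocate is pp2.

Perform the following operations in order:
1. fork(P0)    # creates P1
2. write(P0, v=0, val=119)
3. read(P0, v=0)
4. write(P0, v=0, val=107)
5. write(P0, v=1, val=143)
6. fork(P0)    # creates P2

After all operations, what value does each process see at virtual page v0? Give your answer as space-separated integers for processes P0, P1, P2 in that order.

Op 1: fork(P0) -> P1. 2 ppages; refcounts: pp0:2 pp1:2
Op 2: write(P0, v0, 119). refcount(pp0)=2>1 -> COPY to pp2. 3 ppages; refcounts: pp0:1 pp1:2 pp2:1
Op 3: read(P0, v0) -> 119. No state change.
Op 4: write(P0, v0, 107). refcount(pp2)=1 -> write in place. 3 ppages; refcounts: pp0:1 pp1:2 pp2:1
Op 5: write(P0, v1, 143). refcount(pp1)=2>1 -> COPY to pp3. 4 ppages; refcounts: pp0:1 pp1:1 pp2:1 pp3:1
Op 6: fork(P0) -> P2. 4 ppages; refcounts: pp0:1 pp1:1 pp2:2 pp3:2
P0: v0 -> pp2 = 107
P1: v0 -> pp0 = 36
P2: v0 -> pp2 = 107

Answer: 107 36 107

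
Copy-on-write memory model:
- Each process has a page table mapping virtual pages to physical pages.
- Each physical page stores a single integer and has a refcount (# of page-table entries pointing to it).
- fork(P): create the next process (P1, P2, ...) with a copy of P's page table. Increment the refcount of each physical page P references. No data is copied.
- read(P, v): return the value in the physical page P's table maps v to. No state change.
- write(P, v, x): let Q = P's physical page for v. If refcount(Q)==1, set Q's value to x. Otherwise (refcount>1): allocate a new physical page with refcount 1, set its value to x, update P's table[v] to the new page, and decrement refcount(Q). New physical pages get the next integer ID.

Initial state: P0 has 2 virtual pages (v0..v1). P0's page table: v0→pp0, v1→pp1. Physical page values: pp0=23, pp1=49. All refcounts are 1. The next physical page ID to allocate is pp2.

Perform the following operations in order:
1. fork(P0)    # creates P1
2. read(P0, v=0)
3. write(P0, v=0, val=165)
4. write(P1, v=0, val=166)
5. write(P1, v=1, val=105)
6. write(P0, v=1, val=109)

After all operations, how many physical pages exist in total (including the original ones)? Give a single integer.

Op 1: fork(P0) -> P1. 2 ppages; refcounts: pp0:2 pp1:2
Op 2: read(P0, v0) -> 23. No state change.
Op 3: write(P0, v0, 165). refcount(pp0)=2>1 -> COPY to pp2. 3 ppages; refcounts: pp0:1 pp1:2 pp2:1
Op 4: write(P1, v0, 166). refcount(pp0)=1 -> write in place. 3 ppages; refcounts: pp0:1 pp1:2 pp2:1
Op 5: write(P1, v1, 105). refcount(pp1)=2>1 -> COPY to pp3. 4 ppages; refcounts: pp0:1 pp1:1 pp2:1 pp3:1
Op 6: write(P0, v1, 109). refcount(pp1)=1 -> write in place. 4 ppages; refcounts: pp0:1 pp1:1 pp2:1 pp3:1

Answer: 4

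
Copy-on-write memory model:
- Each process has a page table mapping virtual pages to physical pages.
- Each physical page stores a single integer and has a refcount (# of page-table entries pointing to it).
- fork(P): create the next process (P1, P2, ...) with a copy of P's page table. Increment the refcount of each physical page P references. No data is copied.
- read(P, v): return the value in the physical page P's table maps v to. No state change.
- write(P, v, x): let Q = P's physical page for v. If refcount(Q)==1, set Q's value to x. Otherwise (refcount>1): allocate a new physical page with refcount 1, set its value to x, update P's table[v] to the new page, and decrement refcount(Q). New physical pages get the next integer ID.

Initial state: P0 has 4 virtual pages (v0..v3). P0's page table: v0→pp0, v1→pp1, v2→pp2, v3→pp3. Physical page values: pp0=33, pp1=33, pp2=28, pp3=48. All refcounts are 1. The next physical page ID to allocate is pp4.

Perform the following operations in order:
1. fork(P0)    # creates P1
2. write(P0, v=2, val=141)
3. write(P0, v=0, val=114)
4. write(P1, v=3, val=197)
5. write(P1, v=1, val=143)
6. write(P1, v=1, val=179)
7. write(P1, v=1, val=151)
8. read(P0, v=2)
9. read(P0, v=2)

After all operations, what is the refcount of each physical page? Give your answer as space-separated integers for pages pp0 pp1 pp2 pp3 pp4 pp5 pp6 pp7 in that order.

Answer: 1 1 1 1 1 1 1 1

Derivation:
Op 1: fork(P0) -> P1. 4 ppages; refcounts: pp0:2 pp1:2 pp2:2 pp3:2
Op 2: write(P0, v2, 141). refcount(pp2)=2>1 -> COPY to pp4. 5 ppages; refcounts: pp0:2 pp1:2 pp2:1 pp3:2 pp4:1
Op 3: write(P0, v0, 114). refcount(pp0)=2>1 -> COPY to pp5. 6 ppages; refcounts: pp0:1 pp1:2 pp2:1 pp3:2 pp4:1 pp5:1
Op 4: write(P1, v3, 197). refcount(pp3)=2>1 -> COPY to pp6. 7 ppages; refcounts: pp0:1 pp1:2 pp2:1 pp3:1 pp4:1 pp5:1 pp6:1
Op 5: write(P1, v1, 143). refcount(pp1)=2>1 -> COPY to pp7. 8 ppages; refcounts: pp0:1 pp1:1 pp2:1 pp3:1 pp4:1 pp5:1 pp6:1 pp7:1
Op 6: write(P1, v1, 179). refcount(pp7)=1 -> write in place. 8 ppages; refcounts: pp0:1 pp1:1 pp2:1 pp3:1 pp4:1 pp5:1 pp6:1 pp7:1
Op 7: write(P1, v1, 151). refcount(pp7)=1 -> write in place. 8 ppages; refcounts: pp0:1 pp1:1 pp2:1 pp3:1 pp4:1 pp5:1 pp6:1 pp7:1
Op 8: read(P0, v2) -> 141. No state change.
Op 9: read(P0, v2) -> 141. No state change.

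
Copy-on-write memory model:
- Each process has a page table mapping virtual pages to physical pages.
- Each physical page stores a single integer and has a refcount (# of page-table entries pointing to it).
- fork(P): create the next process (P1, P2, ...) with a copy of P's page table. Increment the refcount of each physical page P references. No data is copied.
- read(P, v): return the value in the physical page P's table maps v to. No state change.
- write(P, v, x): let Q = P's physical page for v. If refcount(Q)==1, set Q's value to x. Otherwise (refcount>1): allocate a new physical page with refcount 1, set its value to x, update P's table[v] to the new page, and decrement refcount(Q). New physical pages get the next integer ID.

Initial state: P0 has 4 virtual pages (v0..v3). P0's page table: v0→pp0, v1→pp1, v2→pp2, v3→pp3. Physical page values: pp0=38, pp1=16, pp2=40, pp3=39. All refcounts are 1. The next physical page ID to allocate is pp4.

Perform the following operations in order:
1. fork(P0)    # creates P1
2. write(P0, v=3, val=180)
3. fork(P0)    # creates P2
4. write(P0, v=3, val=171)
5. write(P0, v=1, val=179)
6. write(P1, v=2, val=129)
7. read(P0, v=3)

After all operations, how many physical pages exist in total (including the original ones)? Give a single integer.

Answer: 8

Derivation:
Op 1: fork(P0) -> P1. 4 ppages; refcounts: pp0:2 pp1:2 pp2:2 pp3:2
Op 2: write(P0, v3, 180). refcount(pp3)=2>1 -> COPY to pp4. 5 ppages; refcounts: pp0:2 pp1:2 pp2:2 pp3:1 pp4:1
Op 3: fork(P0) -> P2. 5 ppages; refcounts: pp0:3 pp1:3 pp2:3 pp3:1 pp4:2
Op 4: write(P0, v3, 171). refcount(pp4)=2>1 -> COPY to pp5. 6 ppages; refcounts: pp0:3 pp1:3 pp2:3 pp3:1 pp4:1 pp5:1
Op 5: write(P0, v1, 179). refcount(pp1)=3>1 -> COPY to pp6. 7 ppages; refcounts: pp0:3 pp1:2 pp2:3 pp3:1 pp4:1 pp5:1 pp6:1
Op 6: write(P1, v2, 129). refcount(pp2)=3>1 -> COPY to pp7. 8 ppages; refcounts: pp0:3 pp1:2 pp2:2 pp3:1 pp4:1 pp5:1 pp6:1 pp7:1
Op 7: read(P0, v3) -> 171. No state change.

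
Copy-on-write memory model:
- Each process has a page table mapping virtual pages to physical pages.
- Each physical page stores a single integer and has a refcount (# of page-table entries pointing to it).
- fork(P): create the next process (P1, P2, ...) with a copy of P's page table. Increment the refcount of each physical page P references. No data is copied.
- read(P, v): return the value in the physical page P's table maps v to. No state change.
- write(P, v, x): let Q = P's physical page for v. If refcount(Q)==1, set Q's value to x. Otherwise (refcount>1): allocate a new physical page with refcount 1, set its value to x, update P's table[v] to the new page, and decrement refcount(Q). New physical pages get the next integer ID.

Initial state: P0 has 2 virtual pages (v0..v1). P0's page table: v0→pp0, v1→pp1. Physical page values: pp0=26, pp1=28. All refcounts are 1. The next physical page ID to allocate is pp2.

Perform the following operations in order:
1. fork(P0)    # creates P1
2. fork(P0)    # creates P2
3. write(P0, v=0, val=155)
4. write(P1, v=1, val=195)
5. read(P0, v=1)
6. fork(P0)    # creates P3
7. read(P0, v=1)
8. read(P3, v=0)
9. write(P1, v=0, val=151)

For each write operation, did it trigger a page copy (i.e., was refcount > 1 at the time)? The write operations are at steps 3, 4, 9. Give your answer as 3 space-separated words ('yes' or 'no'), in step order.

Op 1: fork(P0) -> P1. 2 ppages; refcounts: pp0:2 pp1:2
Op 2: fork(P0) -> P2. 2 ppages; refcounts: pp0:3 pp1:3
Op 3: write(P0, v0, 155). refcount(pp0)=3>1 -> COPY to pp2. 3 ppages; refcounts: pp0:2 pp1:3 pp2:1
Op 4: write(P1, v1, 195). refcount(pp1)=3>1 -> COPY to pp3. 4 ppages; refcounts: pp0:2 pp1:2 pp2:1 pp3:1
Op 5: read(P0, v1) -> 28. No state change.
Op 6: fork(P0) -> P3. 4 ppages; refcounts: pp0:2 pp1:3 pp2:2 pp3:1
Op 7: read(P0, v1) -> 28. No state change.
Op 8: read(P3, v0) -> 155. No state change.
Op 9: write(P1, v0, 151). refcount(pp0)=2>1 -> COPY to pp4. 5 ppages; refcounts: pp0:1 pp1:3 pp2:2 pp3:1 pp4:1

yes yes yes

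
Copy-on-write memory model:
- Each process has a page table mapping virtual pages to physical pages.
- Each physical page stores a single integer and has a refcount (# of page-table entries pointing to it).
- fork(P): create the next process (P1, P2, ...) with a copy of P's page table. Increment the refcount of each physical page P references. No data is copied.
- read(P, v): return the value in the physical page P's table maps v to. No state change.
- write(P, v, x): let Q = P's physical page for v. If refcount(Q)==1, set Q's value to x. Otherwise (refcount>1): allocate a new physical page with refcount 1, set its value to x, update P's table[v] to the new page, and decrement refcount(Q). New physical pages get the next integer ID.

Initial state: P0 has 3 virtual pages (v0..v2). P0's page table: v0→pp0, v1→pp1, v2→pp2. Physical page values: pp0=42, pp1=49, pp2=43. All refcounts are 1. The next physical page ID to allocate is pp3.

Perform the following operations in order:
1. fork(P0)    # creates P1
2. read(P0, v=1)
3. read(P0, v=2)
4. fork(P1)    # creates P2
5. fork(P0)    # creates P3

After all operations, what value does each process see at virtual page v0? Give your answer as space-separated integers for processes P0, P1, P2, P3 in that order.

Op 1: fork(P0) -> P1. 3 ppages; refcounts: pp0:2 pp1:2 pp2:2
Op 2: read(P0, v1) -> 49. No state change.
Op 3: read(P0, v2) -> 43. No state change.
Op 4: fork(P1) -> P2. 3 ppages; refcounts: pp0:3 pp1:3 pp2:3
Op 5: fork(P0) -> P3. 3 ppages; refcounts: pp0:4 pp1:4 pp2:4
P0: v0 -> pp0 = 42
P1: v0 -> pp0 = 42
P2: v0 -> pp0 = 42
P3: v0 -> pp0 = 42

Answer: 42 42 42 42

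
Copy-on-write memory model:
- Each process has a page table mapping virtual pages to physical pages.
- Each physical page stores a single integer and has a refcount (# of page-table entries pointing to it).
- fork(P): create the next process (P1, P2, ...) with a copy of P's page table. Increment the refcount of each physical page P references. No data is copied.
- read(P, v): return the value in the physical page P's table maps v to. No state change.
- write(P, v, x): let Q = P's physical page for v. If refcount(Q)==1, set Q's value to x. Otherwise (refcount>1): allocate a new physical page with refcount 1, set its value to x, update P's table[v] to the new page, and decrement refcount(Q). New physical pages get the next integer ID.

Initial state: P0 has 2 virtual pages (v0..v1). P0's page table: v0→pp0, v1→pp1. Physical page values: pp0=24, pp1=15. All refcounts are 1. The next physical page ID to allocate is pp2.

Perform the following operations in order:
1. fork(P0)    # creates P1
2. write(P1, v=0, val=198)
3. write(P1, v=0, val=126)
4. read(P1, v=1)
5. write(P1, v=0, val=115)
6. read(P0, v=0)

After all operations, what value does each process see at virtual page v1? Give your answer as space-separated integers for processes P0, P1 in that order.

Op 1: fork(P0) -> P1. 2 ppages; refcounts: pp0:2 pp1:2
Op 2: write(P1, v0, 198). refcount(pp0)=2>1 -> COPY to pp2. 3 ppages; refcounts: pp0:1 pp1:2 pp2:1
Op 3: write(P1, v0, 126). refcount(pp2)=1 -> write in place. 3 ppages; refcounts: pp0:1 pp1:2 pp2:1
Op 4: read(P1, v1) -> 15. No state change.
Op 5: write(P1, v0, 115). refcount(pp2)=1 -> write in place. 3 ppages; refcounts: pp0:1 pp1:2 pp2:1
Op 6: read(P0, v0) -> 24. No state change.
P0: v1 -> pp1 = 15
P1: v1 -> pp1 = 15

Answer: 15 15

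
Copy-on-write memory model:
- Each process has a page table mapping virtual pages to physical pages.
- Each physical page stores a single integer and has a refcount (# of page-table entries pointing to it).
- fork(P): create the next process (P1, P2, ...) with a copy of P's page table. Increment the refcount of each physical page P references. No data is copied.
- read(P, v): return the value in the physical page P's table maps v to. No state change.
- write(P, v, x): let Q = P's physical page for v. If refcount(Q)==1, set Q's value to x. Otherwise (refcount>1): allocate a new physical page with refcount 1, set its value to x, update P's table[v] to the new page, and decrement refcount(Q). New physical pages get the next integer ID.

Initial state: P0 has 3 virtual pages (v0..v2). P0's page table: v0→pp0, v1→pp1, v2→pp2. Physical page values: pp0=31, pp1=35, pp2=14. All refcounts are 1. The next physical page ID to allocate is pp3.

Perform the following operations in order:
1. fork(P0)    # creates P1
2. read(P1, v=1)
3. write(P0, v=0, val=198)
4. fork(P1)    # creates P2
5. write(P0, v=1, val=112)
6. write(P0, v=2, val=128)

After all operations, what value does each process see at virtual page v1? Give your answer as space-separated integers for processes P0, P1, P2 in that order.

Answer: 112 35 35

Derivation:
Op 1: fork(P0) -> P1. 3 ppages; refcounts: pp0:2 pp1:2 pp2:2
Op 2: read(P1, v1) -> 35. No state change.
Op 3: write(P0, v0, 198). refcount(pp0)=2>1 -> COPY to pp3. 4 ppages; refcounts: pp0:1 pp1:2 pp2:2 pp3:1
Op 4: fork(P1) -> P2. 4 ppages; refcounts: pp0:2 pp1:3 pp2:3 pp3:1
Op 5: write(P0, v1, 112). refcount(pp1)=3>1 -> COPY to pp4. 5 ppages; refcounts: pp0:2 pp1:2 pp2:3 pp3:1 pp4:1
Op 6: write(P0, v2, 128). refcount(pp2)=3>1 -> COPY to pp5. 6 ppages; refcounts: pp0:2 pp1:2 pp2:2 pp3:1 pp4:1 pp5:1
P0: v1 -> pp4 = 112
P1: v1 -> pp1 = 35
P2: v1 -> pp1 = 35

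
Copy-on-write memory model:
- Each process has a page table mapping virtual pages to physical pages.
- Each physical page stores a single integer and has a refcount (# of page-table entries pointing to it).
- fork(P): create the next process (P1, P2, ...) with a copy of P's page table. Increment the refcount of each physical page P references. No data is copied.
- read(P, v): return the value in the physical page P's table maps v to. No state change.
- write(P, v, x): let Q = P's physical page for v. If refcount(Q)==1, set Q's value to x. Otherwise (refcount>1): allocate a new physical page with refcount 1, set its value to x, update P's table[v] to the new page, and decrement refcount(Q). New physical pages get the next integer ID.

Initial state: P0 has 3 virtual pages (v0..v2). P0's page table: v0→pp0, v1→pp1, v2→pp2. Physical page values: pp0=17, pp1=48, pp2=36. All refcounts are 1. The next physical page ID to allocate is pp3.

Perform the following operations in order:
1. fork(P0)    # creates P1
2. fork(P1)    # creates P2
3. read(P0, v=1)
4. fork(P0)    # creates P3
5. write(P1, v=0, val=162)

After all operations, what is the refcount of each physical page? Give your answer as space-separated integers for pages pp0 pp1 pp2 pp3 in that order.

Answer: 3 4 4 1

Derivation:
Op 1: fork(P0) -> P1. 3 ppages; refcounts: pp0:2 pp1:2 pp2:2
Op 2: fork(P1) -> P2. 3 ppages; refcounts: pp0:3 pp1:3 pp2:3
Op 3: read(P0, v1) -> 48. No state change.
Op 4: fork(P0) -> P3. 3 ppages; refcounts: pp0:4 pp1:4 pp2:4
Op 5: write(P1, v0, 162). refcount(pp0)=4>1 -> COPY to pp3. 4 ppages; refcounts: pp0:3 pp1:4 pp2:4 pp3:1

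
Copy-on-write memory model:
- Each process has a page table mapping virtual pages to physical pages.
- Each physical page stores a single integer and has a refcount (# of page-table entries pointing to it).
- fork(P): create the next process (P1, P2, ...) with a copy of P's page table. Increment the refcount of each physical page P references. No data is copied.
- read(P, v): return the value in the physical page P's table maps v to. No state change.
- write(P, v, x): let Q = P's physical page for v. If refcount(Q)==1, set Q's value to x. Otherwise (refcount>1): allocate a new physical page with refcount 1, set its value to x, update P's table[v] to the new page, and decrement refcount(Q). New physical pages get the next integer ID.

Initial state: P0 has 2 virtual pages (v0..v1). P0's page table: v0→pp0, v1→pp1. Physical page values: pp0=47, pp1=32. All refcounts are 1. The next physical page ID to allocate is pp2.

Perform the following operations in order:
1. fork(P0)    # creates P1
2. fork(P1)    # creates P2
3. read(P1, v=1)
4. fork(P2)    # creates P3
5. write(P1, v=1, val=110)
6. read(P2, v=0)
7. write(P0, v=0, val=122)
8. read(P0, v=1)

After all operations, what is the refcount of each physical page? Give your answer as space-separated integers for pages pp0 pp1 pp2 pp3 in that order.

Op 1: fork(P0) -> P1. 2 ppages; refcounts: pp0:2 pp1:2
Op 2: fork(P1) -> P2. 2 ppages; refcounts: pp0:3 pp1:3
Op 3: read(P1, v1) -> 32. No state change.
Op 4: fork(P2) -> P3. 2 ppages; refcounts: pp0:4 pp1:4
Op 5: write(P1, v1, 110). refcount(pp1)=4>1 -> COPY to pp2. 3 ppages; refcounts: pp0:4 pp1:3 pp2:1
Op 6: read(P2, v0) -> 47. No state change.
Op 7: write(P0, v0, 122). refcount(pp0)=4>1 -> COPY to pp3. 4 ppages; refcounts: pp0:3 pp1:3 pp2:1 pp3:1
Op 8: read(P0, v1) -> 32. No state change.

Answer: 3 3 1 1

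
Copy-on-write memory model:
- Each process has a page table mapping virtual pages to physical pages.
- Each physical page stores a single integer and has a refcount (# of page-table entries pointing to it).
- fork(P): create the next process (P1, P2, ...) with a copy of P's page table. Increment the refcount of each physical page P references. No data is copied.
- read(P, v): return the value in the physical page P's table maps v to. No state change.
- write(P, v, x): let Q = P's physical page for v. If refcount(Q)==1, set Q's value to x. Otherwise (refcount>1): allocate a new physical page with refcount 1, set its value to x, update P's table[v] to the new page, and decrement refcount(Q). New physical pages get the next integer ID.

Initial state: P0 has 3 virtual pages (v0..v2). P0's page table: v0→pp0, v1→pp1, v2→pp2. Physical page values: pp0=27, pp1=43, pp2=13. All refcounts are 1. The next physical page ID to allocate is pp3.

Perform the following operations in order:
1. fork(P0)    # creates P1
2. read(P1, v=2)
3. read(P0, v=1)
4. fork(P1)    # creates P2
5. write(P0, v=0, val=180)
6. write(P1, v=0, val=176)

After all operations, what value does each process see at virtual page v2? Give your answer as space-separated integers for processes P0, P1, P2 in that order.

Answer: 13 13 13

Derivation:
Op 1: fork(P0) -> P1. 3 ppages; refcounts: pp0:2 pp1:2 pp2:2
Op 2: read(P1, v2) -> 13. No state change.
Op 3: read(P0, v1) -> 43. No state change.
Op 4: fork(P1) -> P2. 3 ppages; refcounts: pp0:3 pp1:3 pp2:3
Op 5: write(P0, v0, 180). refcount(pp0)=3>1 -> COPY to pp3. 4 ppages; refcounts: pp0:2 pp1:3 pp2:3 pp3:1
Op 6: write(P1, v0, 176). refcount(pp0)=2>1 -> COPY to pp4. 5 ppages; refcounts: pp0:1 pp1:3 pp2:3 pp3:1 pp4:1
P0: v2 -> pp2 = 13
P1: v2 -> pp2 = 13
P2: v2 -> pp2 = 13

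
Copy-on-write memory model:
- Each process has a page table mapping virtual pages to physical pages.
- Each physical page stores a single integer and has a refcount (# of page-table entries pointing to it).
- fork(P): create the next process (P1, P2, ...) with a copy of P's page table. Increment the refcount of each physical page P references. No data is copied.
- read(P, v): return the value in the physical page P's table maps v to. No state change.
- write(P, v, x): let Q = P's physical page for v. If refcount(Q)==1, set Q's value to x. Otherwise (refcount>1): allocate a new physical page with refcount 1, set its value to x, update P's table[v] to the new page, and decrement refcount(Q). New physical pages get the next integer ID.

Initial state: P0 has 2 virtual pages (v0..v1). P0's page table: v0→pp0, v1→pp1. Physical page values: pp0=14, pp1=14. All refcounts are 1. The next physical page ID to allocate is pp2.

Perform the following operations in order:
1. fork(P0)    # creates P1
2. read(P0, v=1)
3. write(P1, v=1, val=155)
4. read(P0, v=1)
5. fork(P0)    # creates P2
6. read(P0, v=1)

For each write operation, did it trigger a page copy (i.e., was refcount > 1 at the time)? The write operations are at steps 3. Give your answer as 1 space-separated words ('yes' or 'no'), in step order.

Op 1: fork(P0) -> P1. 2 ppages; refcounts: pp0:2 pp1:2
Op 2: read(P0, v1) -> 14. No state change.
Op 3: write(P1, v1, 155). refcount(pp1)=2>1 -> COPY to pp2. 3 ppages; refcounts: pp0:2 pp1:1 pp2:1
Op 4: read(P0, v1) -> 14. No state change.
Op 5: fork(P0) -> P2. 3 ppages; refcounts: pp0:3 pp1:2 pp2:1
Op 6: read(P0, v1) -> 14. No state change.

yes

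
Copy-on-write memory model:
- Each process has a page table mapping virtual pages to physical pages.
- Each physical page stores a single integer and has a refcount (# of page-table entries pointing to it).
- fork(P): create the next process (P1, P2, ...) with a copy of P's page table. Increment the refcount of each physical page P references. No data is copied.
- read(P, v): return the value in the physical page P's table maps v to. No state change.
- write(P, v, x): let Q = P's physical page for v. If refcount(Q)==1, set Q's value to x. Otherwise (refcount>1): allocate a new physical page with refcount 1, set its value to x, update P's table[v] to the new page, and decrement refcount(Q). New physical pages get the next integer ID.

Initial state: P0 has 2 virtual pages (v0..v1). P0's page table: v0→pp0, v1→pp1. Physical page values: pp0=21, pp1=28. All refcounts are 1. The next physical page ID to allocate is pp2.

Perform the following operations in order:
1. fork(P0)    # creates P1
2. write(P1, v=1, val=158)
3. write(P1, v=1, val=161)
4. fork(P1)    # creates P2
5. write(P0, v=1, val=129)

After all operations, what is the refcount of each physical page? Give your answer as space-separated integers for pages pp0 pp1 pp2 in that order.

Answer: 3 1 2

Derivation:
Op 1: fork(P0) -> P1. 2 ppages; refcounts: pp0:2 pp1:2
Op 2: write(P1, v1, 158). refcount(pp1)=2>1 -> COPY to pp2. 3 ppages; refcounts: pp0:2 pp1:1 pp2:1
Op 3: write(P1, v1, 161). refcount(pp2)=1 -> write in place. 3 ppages; refcounts: pp0:2 pp1:1 pp2:1
Op 4: fork(P1) -> P2. 3 ppages; refcounts: pp0:3 pp1:1 pp2:2
Op 5: write(P0, v1, 129). refcount(pp1)=1 -> write in place. 3 ppages; refcounts: pp0:3 pp1:1 pp2:2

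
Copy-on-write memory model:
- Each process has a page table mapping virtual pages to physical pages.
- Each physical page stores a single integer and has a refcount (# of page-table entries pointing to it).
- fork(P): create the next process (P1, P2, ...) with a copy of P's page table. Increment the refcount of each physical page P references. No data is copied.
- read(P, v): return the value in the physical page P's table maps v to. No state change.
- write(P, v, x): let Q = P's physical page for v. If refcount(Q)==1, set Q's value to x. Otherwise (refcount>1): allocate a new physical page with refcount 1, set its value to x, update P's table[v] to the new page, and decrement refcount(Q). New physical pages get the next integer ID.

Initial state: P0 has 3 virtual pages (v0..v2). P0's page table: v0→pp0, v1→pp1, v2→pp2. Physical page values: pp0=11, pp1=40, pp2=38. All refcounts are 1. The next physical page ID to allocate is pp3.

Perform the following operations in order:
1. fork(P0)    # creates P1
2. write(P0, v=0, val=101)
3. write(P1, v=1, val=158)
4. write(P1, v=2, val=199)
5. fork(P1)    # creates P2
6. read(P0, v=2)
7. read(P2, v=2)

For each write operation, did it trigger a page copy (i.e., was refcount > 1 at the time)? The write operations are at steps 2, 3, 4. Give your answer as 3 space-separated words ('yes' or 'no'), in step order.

Op 1: fork(P0) -> P1. 3 ppages; refcounts: pp0:2 pp1:2 pp2:2
Op 2: write(P0, v0, 101). refcount(pp0)=2>1 -> COPY to pp3. 4 ppages; refcounts: pp0:1 pp1:2 pp2:2 pp3:1
Op 3: write(P1, v1, 158). refcount(pp1)=2>1 -> COPY to pp4. 5 ppages; refcounts: pp0:1 pp1:1 pp2:2 pp3:1 pp4:1
Op 4: write(P1, v2, 199). refcount(pp2)=2>1 -> COPY to pp5. 6 ppages; refcounts: pp0:1 pp1:1 pp2:1 pp3:1 pp4:1 pp5:1
Op 5: fork(P1) -> P2. 6 ppages; refcounts: pp0:2 pp1:1 pp2:1 pp3:1 pp4:2 pp5:2
Op 6: read(P0, v2) -> 38. No state change.
Op 7: read(P2, v2) -> 199. No state change.

yes yes yes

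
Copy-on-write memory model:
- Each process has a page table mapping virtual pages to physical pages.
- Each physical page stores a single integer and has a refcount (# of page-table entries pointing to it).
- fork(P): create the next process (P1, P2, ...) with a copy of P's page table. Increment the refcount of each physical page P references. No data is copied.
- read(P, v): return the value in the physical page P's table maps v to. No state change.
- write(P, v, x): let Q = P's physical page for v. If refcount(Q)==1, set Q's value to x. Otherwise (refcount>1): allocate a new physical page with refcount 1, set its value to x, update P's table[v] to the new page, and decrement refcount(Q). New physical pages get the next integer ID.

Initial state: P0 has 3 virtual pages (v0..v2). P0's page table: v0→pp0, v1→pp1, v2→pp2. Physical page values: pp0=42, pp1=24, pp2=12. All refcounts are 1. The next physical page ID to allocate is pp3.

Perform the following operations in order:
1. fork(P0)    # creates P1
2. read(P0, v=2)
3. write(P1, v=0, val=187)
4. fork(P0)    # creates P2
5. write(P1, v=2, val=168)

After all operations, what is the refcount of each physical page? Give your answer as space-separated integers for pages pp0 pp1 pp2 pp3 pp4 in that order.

Answer: 2 3 2 1 1

Derivation:
Op 1: fork(P0) -> P1. 3 ppages; refcounts: pp0:2 pp1:2 pp2:2
Op 2: read(P0, v2) -> 12. No state change.
Op 3: write(P1, v0, 187). refcount(pp0)=2>1 -> COPY to pp3. 4 ppages; refcounts: pp0:1 pp1:2 pp2:2 pp3:1
Op 4: fork(P0) -> P2. 4 ppages; refcounts: pp0:2 pp1:3 pp2:3 pp3:1
Op 5: write(P1, v2, 168). refcount(pp2)=3>1 -> COPY to pp4. 5 ppages; refcounts: pp0:2 pp1:3 pp2:2 pp3:1 pp4:1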